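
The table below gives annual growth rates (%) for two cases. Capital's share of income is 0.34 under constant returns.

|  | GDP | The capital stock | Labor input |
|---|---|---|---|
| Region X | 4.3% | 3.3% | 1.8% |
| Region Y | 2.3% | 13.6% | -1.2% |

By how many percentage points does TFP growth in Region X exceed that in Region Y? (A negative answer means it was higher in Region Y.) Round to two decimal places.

Labor's share = 1 − 0.34 = 0.66.
Region X: TFP = 4.3 − 1.122 − 1.188 = 1.99%.
Region Y: TFP = 2.3 − 4.624 + 0.792 = -1.532%.
Difference = 1.99 − (-1.532) = 3.522 pp.

3.52 percentage points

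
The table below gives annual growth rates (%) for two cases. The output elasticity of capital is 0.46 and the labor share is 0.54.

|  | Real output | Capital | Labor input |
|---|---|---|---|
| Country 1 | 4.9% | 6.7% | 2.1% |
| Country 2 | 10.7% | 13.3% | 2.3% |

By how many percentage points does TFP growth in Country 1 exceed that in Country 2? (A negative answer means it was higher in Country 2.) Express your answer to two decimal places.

-2.66 percentage points

Labor's share = 1 − 0.46 = 0.54.
Country 1: TFP = 4.9 − 3.082 − 1.134 = 0.684%.
Country 2: TFP = 10.7 − 6.118 − 1.242 = 3.34%.
Difference = 0.684 − (3.34) = -2.656 pp.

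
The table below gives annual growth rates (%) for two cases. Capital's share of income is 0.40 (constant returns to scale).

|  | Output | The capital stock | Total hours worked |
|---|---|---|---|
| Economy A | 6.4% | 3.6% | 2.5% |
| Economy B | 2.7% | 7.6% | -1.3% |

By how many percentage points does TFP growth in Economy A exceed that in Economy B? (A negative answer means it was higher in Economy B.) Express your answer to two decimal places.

Labor's share = 1 − 0.4 = 0.6.
Economy A: TFP = 6.4 − 1.44 − 1.5 = 3.46%.
Economy B: TFP = 2.7 − 3.04 + 0.78 = 0.44%.
Difference = 3.46 − (0.44) = 3.02 pp.

3.02 percentage points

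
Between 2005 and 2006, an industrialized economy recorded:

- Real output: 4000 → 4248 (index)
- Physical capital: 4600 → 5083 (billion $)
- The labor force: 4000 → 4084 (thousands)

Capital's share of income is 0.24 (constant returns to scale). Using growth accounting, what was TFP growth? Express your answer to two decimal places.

TFP growth was 2.08%.

Real output growth = (4248 − 4000) / 4000 = 6.2%.
Physical capital growth = (5083 − 4600) / 4600 = 10.5%.
The labor force growth = (4084 − 4000) / 4000 = 2.1%.
Labor's share = 1 − 0.24 = 0.76.
Physical capital: 0.24 × 10.5 = 2.52 pp.
The labor force: 0.76 × 2.1 = 1.596 pp.
TFP growth = 6.2 − 4.116 = 2.084%.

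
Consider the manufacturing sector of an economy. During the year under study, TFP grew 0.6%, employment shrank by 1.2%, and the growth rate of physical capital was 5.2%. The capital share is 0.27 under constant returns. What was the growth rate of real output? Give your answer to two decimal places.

1.13%

Labor's share = 1 − 0.27 = 0.73.
Physical capital: 0.27 × 5.2 = 1.404 pp.
Employment: 0.73 × (-1.2) = -0.876 pp.
Output growth = 0.6 + 0.528 = 1.128%.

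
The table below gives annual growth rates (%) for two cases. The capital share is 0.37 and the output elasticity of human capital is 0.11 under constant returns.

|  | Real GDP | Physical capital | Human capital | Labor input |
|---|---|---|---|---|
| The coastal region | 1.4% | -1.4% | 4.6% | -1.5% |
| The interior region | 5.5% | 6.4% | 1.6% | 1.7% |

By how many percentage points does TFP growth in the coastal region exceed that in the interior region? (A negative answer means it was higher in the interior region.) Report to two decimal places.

0.12 percentage points

Labor's share = 1 − 0.37 − 0.11 = 0.52.
The coastal region: TFP = 1.4 + 0.518 − 0.506 + 0.78 = 2.192%.
The interior region: TFP = 5.5 − 2.368 − 0.176 − 0.884 = 2.072%.
Difference = 2.192 − (2.072) = 0.12 pp.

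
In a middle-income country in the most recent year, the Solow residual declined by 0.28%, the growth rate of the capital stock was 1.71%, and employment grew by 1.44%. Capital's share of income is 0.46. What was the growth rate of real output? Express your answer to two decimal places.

Labor's share = 1 − 0.46 = 0.54.
The capital stock: 0.46 × 1.71 = 0.7866 pp.
Employment: 0.54 × 1.44 = 0.7776 pp.
Output growth = -0.28 + 1.5642 = 1.2842%.

1.28%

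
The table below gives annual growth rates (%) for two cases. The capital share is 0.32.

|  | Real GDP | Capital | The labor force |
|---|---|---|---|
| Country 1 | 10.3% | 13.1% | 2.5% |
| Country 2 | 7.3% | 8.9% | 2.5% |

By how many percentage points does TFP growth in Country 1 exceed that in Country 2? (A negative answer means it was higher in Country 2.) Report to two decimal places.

1.66 percentage points

Labor's share = 1 − 0.32 = 0.68.
Country 1: TFP = 10.3 − 4.192 − 1.7 = 4.408%.
Country 2: TFP = 7.3 − 2.848 − 1.7 = 2.752%.
Difference = 4.408 − (2.752) = 1.656 pp.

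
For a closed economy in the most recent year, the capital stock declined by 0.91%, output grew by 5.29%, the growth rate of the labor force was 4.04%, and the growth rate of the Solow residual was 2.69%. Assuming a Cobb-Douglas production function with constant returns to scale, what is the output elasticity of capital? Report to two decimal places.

0.29

gY = gA + α·gK + (1−α)·gL, so gY − gA − gL = α(gK − gL).
5.29 − 2.69 − 4.04 = α × (-0.91 − 4.04).
-1.44 = -4.95 α, so α = 0.2909.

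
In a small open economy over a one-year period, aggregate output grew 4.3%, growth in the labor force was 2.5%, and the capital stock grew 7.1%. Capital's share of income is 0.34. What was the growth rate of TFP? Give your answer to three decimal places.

0.236%

Labor's share = 1 − 0.34 = 0.66.
The capital stock: 0.34 × 7.1 = 2.414 pp.
The labor force: 0.66 × 2.5 = 1.65 pp.
TFP growth = 4.3 − 4.064 = 0.236%.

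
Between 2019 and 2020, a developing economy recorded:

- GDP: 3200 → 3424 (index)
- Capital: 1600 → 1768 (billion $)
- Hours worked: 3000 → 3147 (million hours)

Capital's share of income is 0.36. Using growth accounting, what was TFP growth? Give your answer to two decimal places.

TFP growth was 0.08%.

GDP growth = (3424 − 3200) / 3200 = 7%.
Capital growth = (1768 − 1600) / 1600 = 10.5%.
Hours worked growth = (3147 − 3000) / 3000 = 4.9%.
Labor's share = 1 − 0.36 = 0.64.
Capital: 0.36 × 10.5 = 3.78 pp.
Hours worked: 0.64 × 4.9 = 3.136 pp.
TFP growth = 7 − 6.916 = 0.084%.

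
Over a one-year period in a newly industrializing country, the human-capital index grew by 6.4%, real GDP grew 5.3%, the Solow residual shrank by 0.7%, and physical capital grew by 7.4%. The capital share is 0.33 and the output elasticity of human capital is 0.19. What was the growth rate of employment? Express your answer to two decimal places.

Employment grew 4.88%.

Labor's share = 1 − 0.33 − 0.19 = 0.48.
gY = gA + 0.33×7.4 + 0.19×6.4 + 0.48×g.
0.48×g = 5.3 + 0.7 − 3.658 = 2.342.
g = 2.342 / 0.48 = 4.8792%.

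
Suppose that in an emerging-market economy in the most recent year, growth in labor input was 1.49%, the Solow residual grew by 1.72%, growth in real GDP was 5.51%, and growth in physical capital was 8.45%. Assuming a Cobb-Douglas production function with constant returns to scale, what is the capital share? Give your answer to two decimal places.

α = 0.33

gY = gA + α·gK + (1−α)·gL, so gY − gA − gL = α(gK − gL).
5.51 − 1.72 − 1.49 = α × (8.45 − 1.49).
2.3 = 6.96 α, so α = 0.3305.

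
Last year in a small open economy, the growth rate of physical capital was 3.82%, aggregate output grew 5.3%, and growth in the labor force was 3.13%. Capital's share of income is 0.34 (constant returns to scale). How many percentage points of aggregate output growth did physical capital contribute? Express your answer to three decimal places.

1.299

Contribution = share × growth = 0.34 × 3.82 = 1.2988 pp.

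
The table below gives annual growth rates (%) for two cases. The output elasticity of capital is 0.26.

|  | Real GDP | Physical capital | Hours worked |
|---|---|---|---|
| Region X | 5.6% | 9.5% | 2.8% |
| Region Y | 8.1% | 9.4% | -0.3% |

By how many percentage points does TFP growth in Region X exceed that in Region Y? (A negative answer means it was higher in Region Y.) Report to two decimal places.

-4.82 percentage points

Labor's share = 1 − 0.26 = 0.74.
Region X: TFP = 5.6 − 2.47 − 2.072 = 1.058%.
Region Y: TFP = 8.1 − 2.444 + 0.222 = 5.878%.
Difference = 1.058 − (5.878) = -4.82 pp.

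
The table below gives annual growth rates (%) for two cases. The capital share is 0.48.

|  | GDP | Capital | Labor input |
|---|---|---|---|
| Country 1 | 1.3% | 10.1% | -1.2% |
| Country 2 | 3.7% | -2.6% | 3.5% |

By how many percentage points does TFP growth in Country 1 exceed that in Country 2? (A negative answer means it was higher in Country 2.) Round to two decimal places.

-6.05 percentage points

Labor's share = 1 − 0.48 = 0.52.
Country 1: TFP = 1.3 − 4.848 + 0.624 = -2.924%.
Country 2: TFP = 3.7 + 1.248 − 1.82 = 3.128%.
Difference = -2.924 − (3.128) = -6.052 pp.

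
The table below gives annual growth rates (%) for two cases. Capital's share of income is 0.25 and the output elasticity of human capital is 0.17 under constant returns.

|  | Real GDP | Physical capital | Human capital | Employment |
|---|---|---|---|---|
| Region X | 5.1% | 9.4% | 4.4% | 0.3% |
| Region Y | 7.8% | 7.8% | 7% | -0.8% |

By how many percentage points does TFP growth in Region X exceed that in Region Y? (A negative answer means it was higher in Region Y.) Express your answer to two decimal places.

Labor's share = 1 − 0.25 − 0.17 = 0.58.
Region X: TFP = 5.1 − 2.35 − 0.748 − 0.174 = 1.828%.
Region Y: TFP = 7.8 − 1.95 − 1.19 + 0.464 = 5.124%.
Difference = 1.828 − (5.124) = -3.296 pp.

-3.30 percentage points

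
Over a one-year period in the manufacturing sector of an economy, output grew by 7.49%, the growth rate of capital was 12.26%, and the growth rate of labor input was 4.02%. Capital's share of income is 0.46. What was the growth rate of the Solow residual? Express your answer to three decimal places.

-0.320%

Labor's share = 1 − 0.46 = 0.54.
Capital: 0.46 × 12.26 = 5.6396 pp.
Labor input: 0.54 × 4.02 = 2.1708 pp.
TFP growth = 7.49 − 7.8104 = -0.3204%.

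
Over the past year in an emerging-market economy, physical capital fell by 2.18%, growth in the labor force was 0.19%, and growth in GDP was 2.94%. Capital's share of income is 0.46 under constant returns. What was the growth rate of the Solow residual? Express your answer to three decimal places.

3.840%

Labor's share = 1 − 0.46 = 0.54.
Physical capital: 0.46 × (-2.18) = -1.0028 pp.
The labor force: 0.54 × 0.19 = 0.1026 pp.
TFP growth = 2.94 + 0.9002 = 3.8402%.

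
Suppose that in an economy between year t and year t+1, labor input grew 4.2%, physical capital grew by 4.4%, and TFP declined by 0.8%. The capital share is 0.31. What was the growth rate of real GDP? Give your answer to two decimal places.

3.46%

Labor's share = 1 − 0.31 = 0.69.
Physical capital: 0.31 × 4.4 = 1.364 pp.
Labor input: 0.69 × 4.2 = 2.898 pp.
Output growth = -0.8 + 4.262 = 3.462%.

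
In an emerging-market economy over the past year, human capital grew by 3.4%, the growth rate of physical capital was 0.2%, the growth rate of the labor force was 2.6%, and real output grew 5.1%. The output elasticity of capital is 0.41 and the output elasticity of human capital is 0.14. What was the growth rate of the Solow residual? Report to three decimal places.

3.372%

Labor's share = 1 − 0.41 − 0.14 = 0.45.
Physical capital: 0.41 × 0.2 = 0.082 pp.
Human capital: 0.14 × 3.4 = 0.476 pp.
The labor force: 0.45 × 2.6 = 1.17 pp.
TFP growth = 5.1 − 1.728 = 3.372%.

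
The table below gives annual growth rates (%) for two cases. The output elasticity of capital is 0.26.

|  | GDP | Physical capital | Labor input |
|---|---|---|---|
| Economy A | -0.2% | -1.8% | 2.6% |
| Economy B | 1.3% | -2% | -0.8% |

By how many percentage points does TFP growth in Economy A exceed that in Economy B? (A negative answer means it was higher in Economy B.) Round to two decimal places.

Labor's share = 1 − 0.26 = 0.74.
Economy A: TFP = -0.2 + 0.468 − 1.924 = -1.656%.
Economy B: TFP = 1.3 + 0.52 + 0.592 = 2.412%.
Difference = -1.656 − (2.412) = -4.068 pp.

-4.07 percentage points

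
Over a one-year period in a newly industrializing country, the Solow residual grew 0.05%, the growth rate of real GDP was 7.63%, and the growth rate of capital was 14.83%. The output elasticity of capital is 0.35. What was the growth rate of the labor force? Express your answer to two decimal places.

The labor force growth was 3.68%.

Labor's share = 1 − 0.35 = 0.65.
gY = gA + 0.35×14.83 + 0.65×g.
0.65×g = 7.63 − 0.05 − 5.1905 = 2.3895.
g = 2.3895 / 0.65 = 3.6762%.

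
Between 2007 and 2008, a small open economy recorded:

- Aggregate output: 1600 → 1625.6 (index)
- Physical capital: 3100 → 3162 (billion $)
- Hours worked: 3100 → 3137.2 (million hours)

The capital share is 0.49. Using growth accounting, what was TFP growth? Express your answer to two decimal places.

Aggregate output growth = (1625.6 − 1600) / 1600 = 1.6%.
Physical capital growth = (3162 − 3100) / 3100 = 2%.
Hours worked growth = (3137.2 − 3100) / 3100 = 1.2%.
Labor's share = 1 − 0.49 = 0.51.
Physical capital: 0.49 × 2 = 0.98 pp.
Hours worked: 0.51 × 1.2 = 0.612 pp.
TFP growth = 1.6 − 1.592 = 0.008%.

TFP grew 0.01%.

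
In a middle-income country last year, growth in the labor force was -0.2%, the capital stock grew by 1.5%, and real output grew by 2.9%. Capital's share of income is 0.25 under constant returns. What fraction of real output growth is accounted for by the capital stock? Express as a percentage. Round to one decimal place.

The capital stock accounted for 12.9% of growth.

The capital stock contributed 0.25 × 1.5 = 0.375 pp.
Share of growth = 0.375 / 2.9 × 100 = 12.931%.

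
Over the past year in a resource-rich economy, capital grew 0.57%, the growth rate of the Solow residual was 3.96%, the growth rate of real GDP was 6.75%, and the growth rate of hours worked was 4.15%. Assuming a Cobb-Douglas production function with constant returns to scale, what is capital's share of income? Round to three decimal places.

α = 0.380

gY = gA + α·gK + (1−α)·gL, so gY − gA − gL = α(gK − gL).
6.75 − 3.96 − 4.15 = α × (0.57 − 4.15).
-1.36 = -3.58 α, so α = 0.37989.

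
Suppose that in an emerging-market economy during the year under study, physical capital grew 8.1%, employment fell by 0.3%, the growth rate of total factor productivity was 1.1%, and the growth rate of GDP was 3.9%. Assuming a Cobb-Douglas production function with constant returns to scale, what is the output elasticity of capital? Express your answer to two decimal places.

α = 0.37

gY = gA + α·gK + (1−α)·gL, so gY − gA − gL = α(gK − gL).
3.9 − 1.1 + 0.3 = α × (8.1 − (-0.3)).
3.1 = 8.4 α, so α = 0.369.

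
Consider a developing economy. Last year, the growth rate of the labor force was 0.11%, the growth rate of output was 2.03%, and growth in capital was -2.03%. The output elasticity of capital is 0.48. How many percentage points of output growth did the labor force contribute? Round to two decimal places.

0.06 pp

Labor's share = 1 − 0.48 = 0.52.
Contribution = share × growth = 0.52 × 0.11 = 0.0572 pp.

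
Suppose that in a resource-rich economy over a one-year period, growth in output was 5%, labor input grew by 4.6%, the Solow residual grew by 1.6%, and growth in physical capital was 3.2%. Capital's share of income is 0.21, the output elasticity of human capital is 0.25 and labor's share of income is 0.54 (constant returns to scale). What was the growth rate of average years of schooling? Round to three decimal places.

0.976%

Labor's share = 1 − 0.21 − 0.25 = 0.54.
gY = gA + 0.21×3.2 + 0.54×4.6 + 0.25×g.
0.25×g = 5 − 1.6 − 3.156 = 0.244.
g = 0.244 / 0.25 = 0.976%.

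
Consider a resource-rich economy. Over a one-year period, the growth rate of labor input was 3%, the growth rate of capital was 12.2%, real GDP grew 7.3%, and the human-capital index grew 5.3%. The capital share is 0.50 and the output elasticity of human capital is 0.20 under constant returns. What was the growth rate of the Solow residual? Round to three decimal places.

Labor's share = 1 − 0.5 − 0.2 = 0.3.
Capital: 0.5 × 12.2 = 6.1 pp.
The human-capital index: 0.2 × 5.3 = 1.06 pp.
Labor input: 0.3 × 3 = 0.9 pp.
TFP growth = 7.3 − 8.06 = -0.76%.

-0.760%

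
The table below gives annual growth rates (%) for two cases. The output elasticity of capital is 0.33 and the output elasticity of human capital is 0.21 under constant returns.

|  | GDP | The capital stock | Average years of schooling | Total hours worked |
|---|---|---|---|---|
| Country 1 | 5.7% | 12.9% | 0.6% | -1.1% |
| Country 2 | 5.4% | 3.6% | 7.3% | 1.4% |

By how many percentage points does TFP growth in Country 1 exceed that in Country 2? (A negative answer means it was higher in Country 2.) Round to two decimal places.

Labor's share = 1 − 0.33 − 0.21 = 0.46.
Country 1: TFP = 5.7 − 4.257 − 0.126 + 0.506 = 1.823%.
Country 2: TFP = 5.4 − 1.188 − 1.533 − 0.644 = 2.035%.
Difference = 1.823 − (2.035) = -0.212 pp.

-0.21 percentage points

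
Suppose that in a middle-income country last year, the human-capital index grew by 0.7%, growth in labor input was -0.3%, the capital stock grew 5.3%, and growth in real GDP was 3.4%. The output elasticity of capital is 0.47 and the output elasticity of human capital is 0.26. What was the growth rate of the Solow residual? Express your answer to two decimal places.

Labor's share = 1 − 0.47 − 0.26 = 0.27.
The capital stock: 0.47 × 5.3 = 2.491 pp.
The human-capital index: 0.26 × 0.7 = 0.182 pp.
Labor input: 0.27 × (-0.3) = -0.081 pp.
TFP growth = 3.4 − 2.592 = 0.808%.

0.81%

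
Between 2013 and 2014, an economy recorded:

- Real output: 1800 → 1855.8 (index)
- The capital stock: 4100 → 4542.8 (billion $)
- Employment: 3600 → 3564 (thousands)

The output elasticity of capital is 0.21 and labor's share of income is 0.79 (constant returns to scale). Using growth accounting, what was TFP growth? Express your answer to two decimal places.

1.62%

Real output growth = (1855.8 − 1800) / 1800 = 3.1%.
The capital stock growth = (4542.8 − 4100) / 4100 = 10.8%.
Employment growth = (3564 − 3600) / 3600 = -1%.
Labor's share = 1 − 0.21 = 0.79.
The capital stock: 0.21 × 10.8 = 2.268 pp.
Employment: 0.79 × (-1) = -0.79 pp.
TFP growth = 3.1 − 1.478 = 1.622%.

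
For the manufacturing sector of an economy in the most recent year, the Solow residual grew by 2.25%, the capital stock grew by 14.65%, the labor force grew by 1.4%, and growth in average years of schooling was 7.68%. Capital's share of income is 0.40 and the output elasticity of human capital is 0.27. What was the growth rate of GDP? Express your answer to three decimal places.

Labor's share = 1 − 0.4 − 0.27 = 0.33.
The capital stock: 0.4 × 14.65 = 5.86 pp.
Average years of schooling: 0.27 × 7.68 = 2.0736 pp.
The labor force: 0.33 × 1.4 = 0.462 pp.
Output growth = 2.25 + 8.3956 = 10.6456%.

GDP growth was 10.646%.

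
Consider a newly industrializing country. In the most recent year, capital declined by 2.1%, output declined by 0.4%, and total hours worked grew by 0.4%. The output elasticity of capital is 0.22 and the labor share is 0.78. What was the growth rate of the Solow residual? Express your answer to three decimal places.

Labor's share = 1 − 0.22 = 0.78.
Capital: 0.22 × (-2.1) = -0.462 pp.
Total hours worked: 0.78 × 0.4 = 0.312 pp.
TFP growth = -0.4 + 0.15 = -0.25%.

-0.250%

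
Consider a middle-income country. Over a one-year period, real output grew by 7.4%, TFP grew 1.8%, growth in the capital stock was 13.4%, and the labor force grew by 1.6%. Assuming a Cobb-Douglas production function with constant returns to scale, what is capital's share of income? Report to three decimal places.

0.339

gY = gA + α·gK + (1−α)·gL, so gY − gA − gL = α(gK − gL).
7.4 − 1.8 − 1.6 = α × (13.4 − 1.6).
4 = 11.8 α, so α = 0.33898.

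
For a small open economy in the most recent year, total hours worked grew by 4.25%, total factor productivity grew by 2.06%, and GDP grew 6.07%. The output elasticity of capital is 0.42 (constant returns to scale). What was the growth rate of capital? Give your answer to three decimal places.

Labor's share = 1 − 0.42 = 0.58.
gY = gA + 0.58×4.25 + 0.42×g.
0.42×g = 6.07 − 2.06 − 2.465 = 1.545.
g = 1.545 / 0.42 = 3.67857%.

Capital growth was 3.679%.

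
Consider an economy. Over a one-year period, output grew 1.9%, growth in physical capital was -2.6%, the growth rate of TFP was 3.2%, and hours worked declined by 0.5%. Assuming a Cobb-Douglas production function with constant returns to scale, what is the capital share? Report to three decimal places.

gY = gA + α·gK + (1−α)·gL, so gY − gA − gL = α(gK − gL).
1.9 − 3.2 + 0.5 = α × (-2.6 − (-0.5)).
-0.8 = -2.1 α, so α = 0.38095.

The capital share is 0.381.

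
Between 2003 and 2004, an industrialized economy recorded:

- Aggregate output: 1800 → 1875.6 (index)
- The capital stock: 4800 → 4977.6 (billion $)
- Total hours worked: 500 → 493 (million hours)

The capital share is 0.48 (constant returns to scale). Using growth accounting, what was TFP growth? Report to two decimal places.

TFP growth was 3.15%.

Aggregate output growth = (1875.6 − 1800) / 1800 = 4.2%.
The capital stock growth = (4977.6 − 4800) / 4800 = 3.7%.
Total hours worked growth = (493 − 500) / 500 = -1.4%.
Labor's share = 1 − 0.48 = 0.52.
The capital stock: 0.48 × 3.7 = 1.776 pp.
Total hours worked: 0.52 × (-1.4) = -0.728 pp.
TFP growth = 4.2 − 1.048 = 3.152%.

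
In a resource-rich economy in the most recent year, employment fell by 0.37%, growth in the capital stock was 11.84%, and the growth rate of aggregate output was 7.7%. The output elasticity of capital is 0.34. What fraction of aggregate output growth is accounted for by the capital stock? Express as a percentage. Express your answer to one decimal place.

52.3%

The capital stock contributed 0.34 × 11.84 = 4.0256 pp.
Share of growth = 4.0256 / 7.7 × 100 = 52.281%.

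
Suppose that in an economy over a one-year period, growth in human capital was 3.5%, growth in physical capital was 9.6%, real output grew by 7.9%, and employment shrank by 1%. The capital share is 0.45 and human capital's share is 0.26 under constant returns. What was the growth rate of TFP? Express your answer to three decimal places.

Labor's share = 1 − 0.45 − 0.26 = 0.29.
Physical capital: 0.45 × 9.6 = 4.32 pp.
Human capital: 0.26 × 3.5 = 0.91 pp.
Employment: 0.29 × (-1) = -0.29 pp.
TFP growth = 7.9 − 4.94 = 2.96%.

2.960%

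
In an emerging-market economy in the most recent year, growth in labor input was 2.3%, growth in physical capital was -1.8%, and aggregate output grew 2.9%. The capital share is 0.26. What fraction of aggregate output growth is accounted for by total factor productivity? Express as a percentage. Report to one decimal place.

Labor's share = 1 − 0.26 = 0.74.
Physical capital: 0.26 × (-1.8) = -0.468 pp.
Labor input: 0.74 × 2.3 = 1.702 pp.
TFP growth = 2.9 − 1.234 = 1.666%.
TFP share of growth = 1.666 / 2.9 × 100 = 57.448%.

57.4%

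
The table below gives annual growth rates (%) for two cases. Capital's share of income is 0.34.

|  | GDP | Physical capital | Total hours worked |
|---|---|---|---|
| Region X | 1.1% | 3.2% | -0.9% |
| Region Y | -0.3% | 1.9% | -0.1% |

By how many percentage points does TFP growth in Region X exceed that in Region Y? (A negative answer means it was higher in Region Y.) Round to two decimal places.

1.49 percentage points

Labor's share = 1 − 0.34 = 0.66.
Region X: TFP = 1.1 − 1.088 + 0.594 = 0.606%.
Region Y: TFP = -0.3 − 0.646 + 0.066 = -0.88%.
Difference = 0.606 − (-0.88) = 1.486 pp.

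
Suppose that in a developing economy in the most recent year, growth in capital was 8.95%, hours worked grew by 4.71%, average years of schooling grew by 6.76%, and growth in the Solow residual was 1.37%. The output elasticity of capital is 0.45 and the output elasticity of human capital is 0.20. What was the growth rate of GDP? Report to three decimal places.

Labor's share = 1 − 0.45 − 0.2 = 0.35.
Capital: 0.45 × 8.95 = 4.0275 pp.
Average years of schooling: 0.2 × 6.76 = 1.352 pp.
Hours worked: 0.35 × 4.71 = 1.6485 pp.
Output growth = 1.37 + 7.028 = 8.398%.

GDP grew 8.398%.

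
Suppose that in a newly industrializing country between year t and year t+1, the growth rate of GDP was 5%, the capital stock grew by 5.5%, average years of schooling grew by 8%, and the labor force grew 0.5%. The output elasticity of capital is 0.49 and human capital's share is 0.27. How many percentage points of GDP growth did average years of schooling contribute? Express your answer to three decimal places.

2.160 pp

Contribution = share × growth = 0.27 × 8 = 2.16 pp.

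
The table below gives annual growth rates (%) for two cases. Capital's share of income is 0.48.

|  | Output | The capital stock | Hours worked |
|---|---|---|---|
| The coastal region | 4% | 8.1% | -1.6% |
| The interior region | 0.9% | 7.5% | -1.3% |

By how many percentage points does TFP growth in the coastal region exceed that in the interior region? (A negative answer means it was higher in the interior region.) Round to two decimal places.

2.97 percentage points

Labor's share = 1 − 0.48 = 0.52.
The coastal region: TFP = 4 − 3.888 + 0.832 = 0.944%.
The interior region: TFP = 0.9 − 3.6 + 0.676 = -2.024%.
Difference = 0.944 − (-2.024) = 2.968 pp.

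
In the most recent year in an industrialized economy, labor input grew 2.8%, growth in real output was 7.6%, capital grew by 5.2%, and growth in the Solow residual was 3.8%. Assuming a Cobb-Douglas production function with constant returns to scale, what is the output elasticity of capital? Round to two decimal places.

0.42

gY = gA + α·gK + (1−α)·gL, so gY − gA − gL = α(gK − gL).
7.6 − 3.8 − 2.8 = α × (5.2 − 2.8).
1 = 2.4 α, so α = 0.4167.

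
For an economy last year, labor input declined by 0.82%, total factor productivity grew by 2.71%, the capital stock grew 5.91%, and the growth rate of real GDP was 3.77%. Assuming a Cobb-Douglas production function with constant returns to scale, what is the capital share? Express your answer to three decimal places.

α = 0.279

gY = gA + α·gK + (1−α)·gL, so gY − gA − gL = α(gK − gL).
3.77 − 2.71 + 0.82 = α × (5.91 − (-0.82)).
1.88 = 6.73 α, so α = 0.27935.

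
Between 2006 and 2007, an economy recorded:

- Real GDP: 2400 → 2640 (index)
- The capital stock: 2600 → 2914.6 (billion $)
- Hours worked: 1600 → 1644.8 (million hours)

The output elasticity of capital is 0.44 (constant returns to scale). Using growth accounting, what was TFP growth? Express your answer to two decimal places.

Real GDP growth = (2640 − 2400) / 2400 = 10%.
The capital stock growth = (2914.6 − 2600) / 2600 = 12.1%.
Hours worked growth = (1644.8 − 1600) / 1600 = 2.8%.
Labor's share = 1 − 0.44 = 0.56.
The capital stock: 0.44 × 12.1 = 5.324 pp.
Hours worked: 0.56 × 2.8 = 1.568 pp.
TFP growth = 10 − 6.892 = 3.108%.

3.11%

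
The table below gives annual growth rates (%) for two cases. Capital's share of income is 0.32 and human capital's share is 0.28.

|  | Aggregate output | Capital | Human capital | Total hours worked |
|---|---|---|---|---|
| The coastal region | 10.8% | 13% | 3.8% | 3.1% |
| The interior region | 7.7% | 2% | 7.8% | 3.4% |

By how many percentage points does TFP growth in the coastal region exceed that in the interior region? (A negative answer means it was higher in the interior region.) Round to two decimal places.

Labor's share = 1 − 0.32 − 0.28 = 0.4.
The coastal region: TFP = 10.8 − 4.16 − 1.064 − 1.24 = 4.336%.
The interior region: TFP = 7.7 − 0.64 − 2.184 − 1.36 = 3.516%.
Difference = 4.336 − (3.516) = 0.82 pp.

0.82 percentage points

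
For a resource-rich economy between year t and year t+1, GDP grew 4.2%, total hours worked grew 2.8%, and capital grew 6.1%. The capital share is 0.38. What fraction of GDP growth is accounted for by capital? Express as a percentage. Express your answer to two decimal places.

Capital contributed 0.38 × 6.1 = 2.318 pp.
Share of growth = 2.318 / 4.2 × 100 = 55.1905%.

Capital accounted for 55.19% of growth.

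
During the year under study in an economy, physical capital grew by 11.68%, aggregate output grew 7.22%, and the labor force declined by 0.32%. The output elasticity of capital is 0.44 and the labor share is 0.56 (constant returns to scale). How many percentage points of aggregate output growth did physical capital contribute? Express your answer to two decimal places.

5.14 percentage points

Contribution = share × growth = 0.44 × 11.68 = 5.1392 pp.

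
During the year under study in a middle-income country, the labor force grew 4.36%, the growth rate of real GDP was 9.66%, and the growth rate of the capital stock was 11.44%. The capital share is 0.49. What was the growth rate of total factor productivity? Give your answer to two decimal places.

Labor's share = 1 − 0.49 = 0.51.
The capital stock: 0.49 × 11.44 = 5.6056 pp.
The labor force: 0.51 × 4.36 = 2.2236 pp.
TFP growth = 9.66 − 7.8292 = 1.8308%.

Total factor productivity growth was 1.83%.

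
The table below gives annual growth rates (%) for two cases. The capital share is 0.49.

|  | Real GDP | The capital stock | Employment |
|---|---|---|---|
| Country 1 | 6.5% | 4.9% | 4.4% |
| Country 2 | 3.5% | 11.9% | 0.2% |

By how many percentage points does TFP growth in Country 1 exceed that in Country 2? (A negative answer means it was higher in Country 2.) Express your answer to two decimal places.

4.29 percentage points

Labor's share = 1 − 0.49 = 0.51.
Country 1: TFP = 6.5 − 2.401 − 2.244 = 1.855%.
Country 2: TFP = 3.5 − 5.831 − 0.102 = -2.433%.
Difference = 1.855 − (-2.433) = 4.288 pp.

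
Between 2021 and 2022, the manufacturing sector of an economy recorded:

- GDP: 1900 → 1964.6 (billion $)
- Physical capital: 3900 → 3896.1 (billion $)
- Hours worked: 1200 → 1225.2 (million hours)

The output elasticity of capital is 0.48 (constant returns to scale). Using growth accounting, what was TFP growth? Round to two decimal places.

2.36%

GDP growth = (1964.6 − 1900) / 1900 = 3.4%.
Physical capital growth = (3896.1 − 3900) / 3900 = -0.1%.
Hours worked growth = (1225.2 − 1200) / 1200 = 2.1%.
Labor's share = 1 − 0.48 = 0.52.
Physical capital: 0.48 × (-0.1) = -0.048 pp.
Hours worked: 0.52 × 2.1 = 1.092 pp.
TFP growth = 3.4 − 1.044 = 2.356%.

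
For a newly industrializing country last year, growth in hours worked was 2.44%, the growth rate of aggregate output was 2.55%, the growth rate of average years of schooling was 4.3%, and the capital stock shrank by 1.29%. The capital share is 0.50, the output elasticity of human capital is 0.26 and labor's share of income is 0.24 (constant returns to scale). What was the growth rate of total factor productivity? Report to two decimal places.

1.49%

Labor's share = 1 − 0.5 − 0.26 = 0.24.
The capital stock: 0.5 × (-1.29) = -0.645 pp.
Average years of schooling: 0.26 × 4.3 = 1.118 pp.
Hours worked: 0.24 × 2.44 = 0.5856 pp.
TFP growth = 2.55 − 1.0586 = 1.4914%.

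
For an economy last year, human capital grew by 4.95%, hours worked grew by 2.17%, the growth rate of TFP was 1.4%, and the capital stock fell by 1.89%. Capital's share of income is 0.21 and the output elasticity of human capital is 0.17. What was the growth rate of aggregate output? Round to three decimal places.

3.190%

Labor's share = 1 − 0.21 − 0.17 = 0.62.
The capital stock: 0.21 × (-1.89) = -0.3969 pp.
Human capital: 0.17 × 4.95 = 0.8415 pp.
Hours worked: 0.62 × 2.17 = 1.3454 pp.
Output growth = 1.4 + 1.79 = 3.19%.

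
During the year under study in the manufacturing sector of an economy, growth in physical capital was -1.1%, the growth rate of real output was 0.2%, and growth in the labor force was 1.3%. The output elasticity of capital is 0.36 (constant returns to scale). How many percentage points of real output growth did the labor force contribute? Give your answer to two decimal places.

Labor's share = 1 − 0.36 = 0.64.
Contribution = share × growth = 0.64 × 1.3 = 0.832 pp.

0.83 percentage points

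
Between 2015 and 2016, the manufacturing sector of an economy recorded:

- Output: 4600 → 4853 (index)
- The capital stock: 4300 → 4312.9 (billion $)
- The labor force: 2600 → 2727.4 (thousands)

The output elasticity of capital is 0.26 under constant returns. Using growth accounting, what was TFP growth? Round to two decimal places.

Output growth = (4853 − 4600) / 4600 = 5.5%.
The capital stock growth = (4312.9 − 4300) / 4300 = 0.3%.
The labor force growth = (2727.4 − 2600) / 2600 = 4.9%.
Labor's share = 1 − 0.26 = 0.74.
The capital stock: 0.26 × 0.3 = 0.078 pp.
The labor force: 0.74 × 4.9 = 3.626 pp.
TFP growth = 5.5 − 3.704 = 1.796%.

TFP grew 1.80%.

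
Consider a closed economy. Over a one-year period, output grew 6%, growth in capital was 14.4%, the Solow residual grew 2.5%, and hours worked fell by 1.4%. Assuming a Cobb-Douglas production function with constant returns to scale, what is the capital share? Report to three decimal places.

gY = gA + α·gK + (1−α)·gL, so gY − gA − gL = α(gK − gL).
6 − 2.5 + 1.4 = α × (14.4 − (-1.4)).
4.9 = 15.8 α, so α = 0.31013.

α = 0.310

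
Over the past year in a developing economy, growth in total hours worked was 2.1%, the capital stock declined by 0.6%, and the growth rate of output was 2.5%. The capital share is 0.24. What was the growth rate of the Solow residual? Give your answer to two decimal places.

Labor's share = 1 − 0.24 = 0.76.
The capital stock: 0.24 × (-0.6) = -0.144 pp.
Total hours worked: 0.76 × 2.1 = 1.596 pp.
TFP growth = 2.5 − 1.452 = 1.048%.

1.05%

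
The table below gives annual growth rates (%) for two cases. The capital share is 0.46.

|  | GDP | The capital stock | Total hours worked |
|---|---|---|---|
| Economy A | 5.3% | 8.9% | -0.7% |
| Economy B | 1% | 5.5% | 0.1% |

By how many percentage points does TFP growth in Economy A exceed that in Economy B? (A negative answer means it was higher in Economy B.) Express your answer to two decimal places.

3.17 percentage points

Labor's share = 1 − 0.46 = 0.54.
Economy A: TFP = 5.3 − 4.094 + 0.378 = 1.584%.
Economy B: TFP = 1 − 2.53 − 0.054 = -1.584%.
Difference = 1.584 − (-1.584) = 3.168 pp.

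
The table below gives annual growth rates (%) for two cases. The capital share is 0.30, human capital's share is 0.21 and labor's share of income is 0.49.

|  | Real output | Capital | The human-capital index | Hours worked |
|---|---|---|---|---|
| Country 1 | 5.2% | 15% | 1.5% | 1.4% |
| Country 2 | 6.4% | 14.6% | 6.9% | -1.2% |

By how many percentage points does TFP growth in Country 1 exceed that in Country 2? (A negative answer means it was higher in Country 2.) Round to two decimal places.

-1.46 percentage points

Labor's share = 1 − 0.3 − 0.21 = 0.49.
Country 1: TFP = 5.2 − 4.5 − 0.315 − 0.686 = -0.301%.
Country 2: TFP = 6.4 − 4.38 − 1.449 + 0.588 = 1.159%.
Difference = -0.301 − (1.159) = -1.46 pp.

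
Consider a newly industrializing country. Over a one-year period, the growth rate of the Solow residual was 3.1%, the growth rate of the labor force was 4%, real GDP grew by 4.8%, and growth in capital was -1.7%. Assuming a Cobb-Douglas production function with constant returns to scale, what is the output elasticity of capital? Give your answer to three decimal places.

α = 0.404

gY = gA + α·gK + (1−α)·gL, so gY − gA − gL = α(gK − gL).
4.8 − 3.1 − 4 = α × (-1.7 − 4).
-2.3 = -5.7 α, so α = 0.40351.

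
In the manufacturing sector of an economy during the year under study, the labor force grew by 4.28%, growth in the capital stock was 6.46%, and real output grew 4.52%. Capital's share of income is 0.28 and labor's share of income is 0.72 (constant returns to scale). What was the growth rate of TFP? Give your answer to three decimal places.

-0.370%

Labor's share = 1 − 0.28 = 0.72.
The capital stock: 0.28 × 6.46 = 1.8088 pp.
The labor force: 0.72 × 4.28 = 3.0816 pp.
TFP growth = 4.52 − 4.8904 = -0.3704%.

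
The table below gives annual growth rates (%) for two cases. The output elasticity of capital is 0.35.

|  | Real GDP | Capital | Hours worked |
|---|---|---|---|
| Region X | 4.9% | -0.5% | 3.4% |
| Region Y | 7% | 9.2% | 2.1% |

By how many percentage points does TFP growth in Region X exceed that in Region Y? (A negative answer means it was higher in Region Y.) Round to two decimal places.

Labor's share = 1 − 0.35 = 0.65.
Region X: TFP = 4.9 + 0.175 − 2.21 = 2.865%.
Region Y: TFP = 7 − 3.22 − 1.365 = 2.415%.
Difference = 2.865 − (2.415) = 0.45 pp.

0.45 percentage points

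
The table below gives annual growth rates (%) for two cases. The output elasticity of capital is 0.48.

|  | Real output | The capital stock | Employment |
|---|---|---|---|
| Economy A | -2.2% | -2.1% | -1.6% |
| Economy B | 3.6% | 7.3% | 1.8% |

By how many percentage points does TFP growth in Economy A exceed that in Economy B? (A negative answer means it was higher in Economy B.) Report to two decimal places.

0.48 percentage points

Labor's share = 1 − 0.48 = 0.52.
Economy A: TFP = -2.2 + 1.008 + 0.832 = -0.36%.
Economy B: TFP = 3.6 − 3.504 − 0.936 = -0.84%.
Difference = -0.36 − (-0.84) = 0.48 pp.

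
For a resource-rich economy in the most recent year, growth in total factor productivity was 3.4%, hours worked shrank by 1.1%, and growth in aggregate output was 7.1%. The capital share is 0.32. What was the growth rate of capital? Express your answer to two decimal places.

13.90%

Labor's share = 1 − 0.32 = 0.68.
gY = gA + 0.68×(-1.1) + 0.32×g.
0.32×g = 7.1 − 3.4 + 0.748 = 4.448.
g = 4.448 / 0.32 = 13.9%.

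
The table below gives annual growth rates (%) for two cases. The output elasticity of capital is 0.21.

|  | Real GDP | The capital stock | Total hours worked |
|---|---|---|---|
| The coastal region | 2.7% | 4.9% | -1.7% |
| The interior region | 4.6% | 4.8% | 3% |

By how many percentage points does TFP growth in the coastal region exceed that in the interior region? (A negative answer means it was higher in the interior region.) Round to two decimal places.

1.79 percentage points

Labor's share = 1 − 0.21 = 0.79.
The coastal region: TFP = 2.7 − 1.029 + 1.343 = 3.014%.
The interior region: TFP = 4.6 − 1.008 − 2.37 = 1.222%.
Difference = 3.014 − (1.222) = 1.792 pp.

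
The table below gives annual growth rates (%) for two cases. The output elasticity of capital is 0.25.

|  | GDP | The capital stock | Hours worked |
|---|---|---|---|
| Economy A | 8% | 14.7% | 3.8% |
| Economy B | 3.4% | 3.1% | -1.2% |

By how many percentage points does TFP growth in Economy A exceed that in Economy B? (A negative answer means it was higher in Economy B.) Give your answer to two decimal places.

Labor's share = 1 − 0.25 = 0.75.
Economy A: TFP = 8 − 3.675 − 2.85 = 1.475%.
Economy B: TFP = 3.4 − 0.775 + 0.9 = 3.525%.
Difference = 1.475 − (3.525) = -2.05 pp.

-2.05 percentage points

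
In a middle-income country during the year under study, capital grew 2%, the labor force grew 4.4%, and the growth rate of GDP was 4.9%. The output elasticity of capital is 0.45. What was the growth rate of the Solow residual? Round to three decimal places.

Labor's share = 1 − 0.45 = 0.55.
Capital: 0.45 × 2 = 0.9 pp.
The labor force: 0.55 × 4.4 = 2.42 pp.
TFP growth = 4.9 − 3.32 = 1.58%.

The Solow residual growth was 1.580%.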